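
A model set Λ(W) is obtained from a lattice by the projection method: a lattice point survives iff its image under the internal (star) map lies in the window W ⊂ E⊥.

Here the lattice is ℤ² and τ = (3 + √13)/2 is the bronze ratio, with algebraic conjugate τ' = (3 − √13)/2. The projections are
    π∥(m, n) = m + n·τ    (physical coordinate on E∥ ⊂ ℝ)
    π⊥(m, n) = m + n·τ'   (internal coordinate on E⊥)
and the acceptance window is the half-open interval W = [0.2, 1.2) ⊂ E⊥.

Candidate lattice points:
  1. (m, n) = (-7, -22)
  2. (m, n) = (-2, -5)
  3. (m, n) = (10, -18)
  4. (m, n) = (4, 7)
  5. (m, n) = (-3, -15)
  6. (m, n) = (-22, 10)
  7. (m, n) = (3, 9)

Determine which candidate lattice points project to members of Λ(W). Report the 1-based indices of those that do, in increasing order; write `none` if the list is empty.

Numerically τ ≈ 3.3028 and τ' = −1/τ ≈ -0.3028.
candidate 1: (m,n)=(-7,-22) → π∥ = -7-22·τ ≈ -79.6611, π⊥ = -7-22·τ' ≈ -0.3389 ∉ [0.2, 1.2) ⇒ out
candidate 2: (m,n)=(-2,-5) → π∥ = -2-5·τ ≈ -18.5139, π⊥ = -2-5·τ' ≈ -0.4861 ∉ [0.2, 1.2) ⇒ out
candidate 3: (m,n)=(10,-18) → π∥ = 10-18·τ ≈ -49.4500, π⊥ = 10-18·τ' ≈ 15.4500 ∉ [0.2, 1.2) ⇒ out
candidate 4: (m,n)=(4,7) → π∥ = 4+7·τ ≈ 27.1194, π⊥ = 4+7·τ' ≈ 1.8806 ∉ [0.2, 1.2) ⇒ out
candidate 5: (m,n)=(-3,-15) → π∥ = -3-15·τ ≈ -52.5416, π⊥ = -3-15·τ' ≈ 1.5416 ∉ [0.2, 1.2) ⇒ out
candidate 6: (m,n)=(-22,10) → π∥ = -22+10·τ ≈ 11.0278, π⊥ = -22+10·τ' ≈ -25.0278 ∉ [0.2, 1.2) ⇒ out
candidate 7: (m,n)=(3,9) → π∥ = 3+9·τ ≈ 32.7250, π⊥ = 3+9·τ' ≈ 0.2750 ∈ [0.2, 1.2) ⇒ IN Λ

7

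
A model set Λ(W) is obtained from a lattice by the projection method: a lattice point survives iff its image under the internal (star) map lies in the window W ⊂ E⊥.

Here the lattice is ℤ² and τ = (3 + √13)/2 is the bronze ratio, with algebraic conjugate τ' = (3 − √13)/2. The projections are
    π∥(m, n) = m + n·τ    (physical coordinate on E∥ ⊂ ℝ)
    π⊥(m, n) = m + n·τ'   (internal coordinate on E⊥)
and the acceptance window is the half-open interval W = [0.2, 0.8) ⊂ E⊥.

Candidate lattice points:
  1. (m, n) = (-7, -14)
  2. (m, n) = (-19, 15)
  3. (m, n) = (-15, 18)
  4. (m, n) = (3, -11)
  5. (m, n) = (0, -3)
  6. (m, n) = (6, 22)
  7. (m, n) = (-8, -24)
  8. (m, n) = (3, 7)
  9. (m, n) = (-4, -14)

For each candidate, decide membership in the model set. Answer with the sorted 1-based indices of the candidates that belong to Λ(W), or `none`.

τ' = (3−√13)/2 ≈ -0.3028.
[1] lift (-7,-14): star map gives -2.7611; window check 0.2 ≤ -2.7611 < 0.8 is false → out
[2] lift (-19,15): star map gives -23.5416; window check 0.2 ≤ -23.5416 < 0.8 is false → out
[3] lift (-15,18): star map gives -20.4500; window check 0.2 ≤ -20.4500 < 0.8 is false → out
[4] lift (3,-11): star map gives 6.3305; window check 0.2 ≤ 6.3305 < 0.8 is false → out
[5] lift (0,-3): star map gives 0.9083; window check 0.2 ≤ 0.9083 < 0.8 is false → out
[6] lift (6,22): star map gives -0.6611; window check 0.2 ≤ -0.6611 < 0.8 is false → out
[7] lift (-8,-24): star map gives -0.7334; window check 0.2 ≤ -0.7334 < 0.8 is false → out
[8] lift (3,7): star map gives 0.8806; window check 0.2 ≤ 0.8806 < 0.8 is false → out
[9] lift (-4,-14): star map gives 0.2389; window check 0.2 ≤ 0.2389 < 0.8 is true → IN Λ

9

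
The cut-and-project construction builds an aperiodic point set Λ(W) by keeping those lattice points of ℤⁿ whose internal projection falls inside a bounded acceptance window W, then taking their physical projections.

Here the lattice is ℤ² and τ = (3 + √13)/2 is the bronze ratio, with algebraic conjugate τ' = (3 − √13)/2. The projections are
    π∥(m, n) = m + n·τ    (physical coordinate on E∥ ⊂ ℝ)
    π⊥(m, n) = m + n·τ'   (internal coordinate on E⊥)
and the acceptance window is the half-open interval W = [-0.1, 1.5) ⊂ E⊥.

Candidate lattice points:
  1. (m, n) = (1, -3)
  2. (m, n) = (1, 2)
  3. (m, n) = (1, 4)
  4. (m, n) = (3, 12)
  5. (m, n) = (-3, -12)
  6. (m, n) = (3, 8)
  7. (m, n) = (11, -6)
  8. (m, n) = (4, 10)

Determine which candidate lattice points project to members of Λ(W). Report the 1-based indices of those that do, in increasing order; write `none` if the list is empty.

2, 5, 6, 8

Compute τ' = (3−√13)/2 = -0.302776, so π⊥(m,n) = m -0.302776·n.
candidate 1: (m,n)=(1,-3) → π∥ = 1-3·τ ≈ -8.908327, π⊥ = 1-3·τ' ≈ 1.908327 ∉ [-0.1, 1.5) ⇒ out
candidate 2: (m,n)=(1,2) → π∥ = 1+2·τ ≈ 7.605551, π⊥ = 1+2·τ' ≈ 0.394449 ∈ [-0.1, 1.5) ⇒ IN Λ
candidate 3: (m,n)=(1,4) → π∥ = 1+4·τ ≈ 14.211103, π⊥ = 1+4·τ' ≈ -0.211103 ∉ [-0.1, 1.5) ⇒ out
candidate 4: (m,n)=(3,12) → π∥ = 3+12·τ ≈ 42.633308, π⊥ = 3+12·τ' ≈ -0.633308 ∉ [-0.1, 1.5) ⇒ out
candidate 5: (m,n)=(-3,-12) → π∥ = -3-12·τ ≈ -42.633308, π⊥ = -3-12·τ' ≈ 0.633308 ∈ [-0.1, 1.5) ⇒ IN Λ
candidate 6: (m,n)=(3,8) → π∥ = 3+8·τ ≈ 29.422205, π⊥ = 3+8·τ' ≈ 0.577795 ∈ [-0.1, 1.5) ⇒ IN Λ
candidate 7: (m,n)=(11,-6) → π∥ = 11-6·τ ≈ -8.816654, π⊥ = 11-6·τ' ≈ 12.816654 ∉ [-0.1, 1.5) ⇒ out
candidate 8: (m,n)=(4,10) → π∥ = 4+10·τ ≈ 37.027756, π⊥ = 4+10·τ' ≈ 0.972244 ∈ [-0.1, 1.5) ⇒ IN Λ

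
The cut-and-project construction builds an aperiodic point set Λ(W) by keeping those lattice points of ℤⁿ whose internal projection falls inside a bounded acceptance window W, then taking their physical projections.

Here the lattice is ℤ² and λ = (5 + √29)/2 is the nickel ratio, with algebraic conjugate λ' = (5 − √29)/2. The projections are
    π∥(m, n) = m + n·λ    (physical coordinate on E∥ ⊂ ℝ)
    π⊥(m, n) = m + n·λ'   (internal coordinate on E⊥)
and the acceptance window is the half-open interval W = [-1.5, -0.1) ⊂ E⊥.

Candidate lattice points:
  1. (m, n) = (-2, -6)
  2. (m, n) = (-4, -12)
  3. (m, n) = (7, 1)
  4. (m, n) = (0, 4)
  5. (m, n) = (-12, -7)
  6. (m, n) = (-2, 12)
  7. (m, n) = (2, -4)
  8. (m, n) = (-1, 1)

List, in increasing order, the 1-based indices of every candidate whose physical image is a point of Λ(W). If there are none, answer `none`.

Numerically λ ≈ 5.192582 and λ' = −1/λ ≈ -0.192582.
#1 (-2,-6): internal coord -2 + (-6)·λ' = -0.844506; -0.844506 ∈ [-1.5, -0.1) → IN Λ
#2 (-4,-12): internal coord -4 + (-12)·λ' = -1.689011; -1.689011 ∉ [-1.5, -0.1) → out
#3 (7,1): internal coord 7 + (1)·λ' = +6.807418; +6.807418 ∉ [-1.5, -0.1) → out
#4 (0,4): internal coord 0 + (4)·λ' = -0.770330; -0.770330 ∈ [-1.5, -0.1) → IN Λ
#5 (-12,-7): internal coord -12 + (-7)·λ' = -10.651923; -10.651923 ∉ [-1.5, -0.1) → out
#6 (-2,12): internal coord -2 + (12)·λ' = -4.310989; -4.310989 ∉ [-1.5, -0.1) → out
#7 (2,-4): internal coord 2 + (-4)·λ' = +2.770330; +2.770330 ∉ [-1.5, -0.1) → out
#8 (-1,1): internal coord -1 + (1)·λ' = -1.192582; -1.192582 ∈ [-1.5, -0.1) → IN Λ

1, 4, 8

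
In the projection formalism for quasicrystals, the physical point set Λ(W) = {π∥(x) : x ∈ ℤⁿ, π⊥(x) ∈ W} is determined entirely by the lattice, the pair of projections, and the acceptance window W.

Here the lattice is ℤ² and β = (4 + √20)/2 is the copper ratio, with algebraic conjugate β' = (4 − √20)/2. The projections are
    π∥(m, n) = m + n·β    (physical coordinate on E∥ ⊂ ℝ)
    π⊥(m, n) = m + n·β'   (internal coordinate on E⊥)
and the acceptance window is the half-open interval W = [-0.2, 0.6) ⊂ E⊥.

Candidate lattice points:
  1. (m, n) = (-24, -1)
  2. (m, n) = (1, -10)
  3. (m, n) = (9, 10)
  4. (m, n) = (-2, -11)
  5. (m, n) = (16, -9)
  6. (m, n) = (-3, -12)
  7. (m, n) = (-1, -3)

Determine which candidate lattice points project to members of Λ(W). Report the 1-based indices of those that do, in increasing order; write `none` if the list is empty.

Compute β' = (4−√20)/2 = -0.23607, so π⊥(m,n) = m -0.23607·n.
candidate 1: (m,n)=(-24,-1) → π∥ = -24-1·β ≈ -28.23607, π⊥ = -24-1·β' ≈ -23.76393 ∉ [-0.2, 0.6) ⇒ out
candidate 2: (m,n)=(1,-10) → π∥ = 1-10·β ≈ -41.36068, π⊥ = 1-10·β' ≈ 3.36068 ∉ [-0.2, 0.6) ⇒ out
candidate 3: (m,n)=(9,10) → π∥ = 9+10·β ≈ 51.36068, π⊥ = 9+10·β' ≈ 6.63932 ∉ [-0.2, 0.6) ⇒ out
candidate 4: (m,n)=(-2,-11) → π∥ = -2-11·β ≈ -48.59675, π⊥ = -2-11·β' ≈ 0.59675 ∈ [-0.2, 0.6) ⇒ IN Λ
candidate 5: (m,n)=(16,-9) → π∥ = 16-9·β ≈ -22.12461, π⊥ = 16-9·β' ≈ 18.12461 ∉ [-0.2, 0.6) ⇒ out
candidate 6: (m,n)=(-3,-12) → π∥ = -3-12·β ≈ -53.83282, π⊥ = -3-12·β' ≈ -0.16718 ∈ [-0.2, 0.6) ⇒ IN Λ
candidate 7: (m,n)=(-1,-3) → π∥ = -1-3·β ≈ -13.70820, π⊥ = -1-3·β' ≈ -0.29180 ∉ [-0.2, 0.6) ⇒ out

4, 6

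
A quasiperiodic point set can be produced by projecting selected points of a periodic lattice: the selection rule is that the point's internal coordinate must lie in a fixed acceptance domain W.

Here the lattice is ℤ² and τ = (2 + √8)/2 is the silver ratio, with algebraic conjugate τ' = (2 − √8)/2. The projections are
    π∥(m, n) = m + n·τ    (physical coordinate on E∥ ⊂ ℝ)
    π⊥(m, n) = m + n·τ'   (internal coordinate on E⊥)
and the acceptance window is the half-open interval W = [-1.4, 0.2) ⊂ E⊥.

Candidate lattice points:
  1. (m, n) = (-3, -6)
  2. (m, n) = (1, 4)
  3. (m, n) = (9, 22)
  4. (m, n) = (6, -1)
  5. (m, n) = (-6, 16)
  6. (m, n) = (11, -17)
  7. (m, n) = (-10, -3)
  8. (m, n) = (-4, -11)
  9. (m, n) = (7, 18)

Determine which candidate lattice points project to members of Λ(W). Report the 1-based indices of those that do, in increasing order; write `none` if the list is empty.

τ' = (2−√8)/2 ≈ -0.4142.
[1] lift (-3,-6): star map gives -0.5147; window check -1.4 ≤ -0.5147 < 0.2 is true → IN Λ
[2] lift (1,4): star map gives -0.6569; window check -1.4 ≤ -0.6569 < 0.2 is true → IN Λ
[3] lift (9,22): star map gives -0.1127; window check -1.4 ≤ -0.1127 < 0.2 is true → IN Λ
[4] lift (6,-1): star map gives 6.4142; window check -1.4 ≤ 6.4142 < 0.2 is false → out
[5] lift (-6,16): star map gives -12.6274; window check -1.4 ≤ -12.6274 < 0.2 is false → out
[6] lift (11,-17): star map gives 18.0416; window check -1.4 ≤ 18.0416 < 0.2 is false → out
[7] lift (-10,-3): star map gives -8.7574; window check -1.4 ≤ -8.7574 < 0.2 is false → out
[8] lift (-4,-11): star map gives 0.5563; window check -1.4 ≤ 0.5563 < 0.2 is false → out
[9] lift (7,18): star map gives -0.4558; window check -1.4 ≤ -0.4558 < 0.2 is true → IN Λ

1, 2, 3, 9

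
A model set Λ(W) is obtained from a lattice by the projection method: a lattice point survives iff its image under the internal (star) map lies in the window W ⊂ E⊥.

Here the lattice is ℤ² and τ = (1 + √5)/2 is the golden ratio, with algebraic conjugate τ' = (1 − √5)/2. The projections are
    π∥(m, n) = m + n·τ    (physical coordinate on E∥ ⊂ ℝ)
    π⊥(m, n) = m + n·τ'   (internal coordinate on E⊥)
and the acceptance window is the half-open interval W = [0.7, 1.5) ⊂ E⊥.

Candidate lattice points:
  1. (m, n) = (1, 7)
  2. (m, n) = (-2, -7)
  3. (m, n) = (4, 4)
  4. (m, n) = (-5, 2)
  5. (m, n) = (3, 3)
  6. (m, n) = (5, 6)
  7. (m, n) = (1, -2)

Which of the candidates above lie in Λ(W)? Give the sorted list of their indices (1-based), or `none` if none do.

5, 6

τ' = (1−√5)/2 ≈ -0.6180.
#1 (1,7): internal coord 1 + (7)·τ' = -3.3262; -3.3262 ∉ [0.7, 1.5) → out
#2 (-2,-7): internal coord -2 + (-7)·τ' = +2.3262; +2.3262 ∉ [0.7, 1.5) → out
#3 (4,4): internal coord 4 + (4)·τ' = +1.5279; +1.5279 ∉ [0.7, 1.5) → out
#4 (-5,2): internal coord -5 + (2)·τ' = -6.2361; -6.2361 ∉ [0.7, 1.5) → out
#5 (3,3): internal coord 3 + (3)·τ' = +1.1459; +1.1459 ∈ [0.7, 1.5) → IN Λ
#6 (5,6): internal coord 5 + (6)·τ' = +1.2918; +1.2918 ∈ [0.7, 1.5) → IN Λ
#7 (1,-2): internal coord 1 + (-2)·τ' = +2.2361; +2.2361 ∉ [0.7, 1.5) → out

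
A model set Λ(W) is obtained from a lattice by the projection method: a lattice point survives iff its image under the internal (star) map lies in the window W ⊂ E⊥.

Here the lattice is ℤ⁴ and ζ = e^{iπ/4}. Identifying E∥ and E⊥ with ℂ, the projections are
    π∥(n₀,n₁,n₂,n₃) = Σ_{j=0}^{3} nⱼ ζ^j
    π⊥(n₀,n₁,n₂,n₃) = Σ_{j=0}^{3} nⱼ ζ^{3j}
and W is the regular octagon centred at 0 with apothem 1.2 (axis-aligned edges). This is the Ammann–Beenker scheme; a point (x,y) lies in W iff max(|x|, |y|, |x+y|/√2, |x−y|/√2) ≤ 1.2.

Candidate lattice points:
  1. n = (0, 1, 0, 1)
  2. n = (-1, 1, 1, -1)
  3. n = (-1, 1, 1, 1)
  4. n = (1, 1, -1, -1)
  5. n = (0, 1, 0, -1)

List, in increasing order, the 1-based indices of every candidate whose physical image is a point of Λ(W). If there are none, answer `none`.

π⊥(n) = n₀ + n₁ζ³ + n₂ζ⁶ + n₃ζ⁹ where ζ = e^{iπ/4}.
candidate 1: n = (0, 1, 0, 1) → π⊥ ≈ (+0.0000, +1.4142); max(|x|,|y|,|x±y|/√2) = 1.4142 > 1.2 ⇒ ∉ W
candidate 2: n = (-1, 1, 1, -1) → π⊥ ≈ (-2.4142, -1.0000); max(|x|,|y|,|x±y|/√2) = 2.4142 > 1.2 ⇒ ∉ W
candidate 3: n = (-1, 1, 1, 1) → π⊥ ≈ (-1.0000, +0.4142); max(|x|,|y|,|x±y|/√2) = 1.0000 ≤ 1.2 ⇒ ∈ W
candidate 4: n = (1, 1, -1, -1) → π⊥ ≈ (-0.4142, +1.0000); max(|x|,|y|,|x±y|/√2) = 1.0000 ≤ 1.2 ⇒ ∈ W
candidate 5: n = (0, 1, 0, -1) → π⊥ ≈ (-1.4142, +0.0000); max(|x|,|y|,|x±y|/√2) = 1.4142 > 1.2 ⇒ ∉ W

3, 4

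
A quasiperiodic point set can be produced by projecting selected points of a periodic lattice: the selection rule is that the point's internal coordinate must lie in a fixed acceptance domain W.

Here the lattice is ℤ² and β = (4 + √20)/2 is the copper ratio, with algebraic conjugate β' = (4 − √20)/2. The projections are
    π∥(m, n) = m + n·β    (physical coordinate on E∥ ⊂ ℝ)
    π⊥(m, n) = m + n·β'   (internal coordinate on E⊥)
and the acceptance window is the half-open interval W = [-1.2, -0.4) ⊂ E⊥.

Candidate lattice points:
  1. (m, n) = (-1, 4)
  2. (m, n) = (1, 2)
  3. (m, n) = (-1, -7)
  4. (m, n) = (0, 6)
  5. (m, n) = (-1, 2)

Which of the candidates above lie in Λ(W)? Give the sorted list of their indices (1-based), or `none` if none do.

none

Numerically β ≈ 4.2361 and β' = −1/β ≈ -0.2361.
#1 (-1,4): internal coord -1 + (4)·β' = -1.9443; -1.9443 ∉ [-1.2, -0.4) → out
#2 (1,2): internal coord 1 + (2)·β' = +0.5279; +0.5279 ∉ [-1.2, -0.4) → out
#3 (-1,-7): internal coord -1 + (-7)·β' = +0.6525; +0.6525 ∉ [-1.2, -0.4) → out
#4 (0,6): internal coord 0 + (6)·β' = -1.4164; -1.4164 ∉ [-1.2, -0.4) → out
#5 (-1,2): internal coord -1 + (2)·β' = -1.4721; -1.4721 ∉ [-1.2, -0.4) → out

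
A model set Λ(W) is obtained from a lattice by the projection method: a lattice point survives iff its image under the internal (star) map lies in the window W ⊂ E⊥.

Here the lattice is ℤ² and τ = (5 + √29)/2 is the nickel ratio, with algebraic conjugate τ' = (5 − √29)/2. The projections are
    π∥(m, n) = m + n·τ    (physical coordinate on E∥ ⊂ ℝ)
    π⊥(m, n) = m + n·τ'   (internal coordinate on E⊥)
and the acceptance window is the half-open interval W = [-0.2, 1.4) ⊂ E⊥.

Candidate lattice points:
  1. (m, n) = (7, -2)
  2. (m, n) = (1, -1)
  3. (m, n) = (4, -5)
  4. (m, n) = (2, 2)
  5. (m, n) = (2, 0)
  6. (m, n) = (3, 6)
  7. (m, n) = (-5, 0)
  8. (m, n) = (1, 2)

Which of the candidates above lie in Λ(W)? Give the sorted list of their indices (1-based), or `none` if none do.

Compute τ' = (5−√29)/2 = -0.19258, so π⊥(m,n) = m -0.19258·n.
[1] lift (7,-2): star map gives 7.38516; window check -0.2 ≤ 7.38516 < 1.4 is false → out
[2] lift (1,-1): star map gives 1.19258; window check -0.2 ≤ 1.19258 < 1.4 is true → IN Λ
[3] lift (4,-5): star map gives 4.96291; window check -0.2 ≤ 4.96291 < 1.4 is false → out
[4] lift (2,2): star map gives 1.61484; window check -0.2 ≤ 1.61484 < 1.4 is false → out
[5] lift (2,0): star map gives 2.00000; window check -0.2 ≤ 2.00000 < 1.4 is false → out
[6] lift (3,6): star map gives 1.84451; window check -0.2 ≤ 1.84451 < 1.4 is false → out
[7] lift (-5,0): star map gives -5.00000; window check -0.2 ≤ -5.00000 < 1.4 is false → out
[8] lift (1,2): star map gives 0.61484; window check -0.2 ≤ 0.61484 < 1.4 is true → IN Λ

2, 8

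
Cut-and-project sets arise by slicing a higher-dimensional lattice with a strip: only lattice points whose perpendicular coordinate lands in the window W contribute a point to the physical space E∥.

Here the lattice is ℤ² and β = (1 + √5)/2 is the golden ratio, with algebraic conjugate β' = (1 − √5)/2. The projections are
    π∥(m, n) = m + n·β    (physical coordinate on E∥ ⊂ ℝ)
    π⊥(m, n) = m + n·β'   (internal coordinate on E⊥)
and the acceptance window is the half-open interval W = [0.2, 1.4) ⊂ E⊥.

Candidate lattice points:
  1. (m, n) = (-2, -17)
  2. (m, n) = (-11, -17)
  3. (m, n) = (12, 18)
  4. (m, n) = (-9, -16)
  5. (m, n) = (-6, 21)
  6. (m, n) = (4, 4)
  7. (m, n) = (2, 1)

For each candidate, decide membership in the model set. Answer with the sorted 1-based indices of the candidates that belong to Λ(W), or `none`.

Compute β' = (1−√5)/2 = -0.618034, so π⊥(m,n) = m -0.618034·n.
#1 (-2,-17): internal coord -2 + (-17)·β' = +8.506578; +8.506578 ∉ [0.2, 1.4) → out
#2 (-11,-17): internal coord -11 + (-17)·β' = -0.493422; -0.493422 ∉ [0.2, 1.4) → out
#3 (12,18): internal coord 12 + (18)·β' = +0.875388; +0.875388 ∈ [0.2, 1.4) → IN Λ
#4 (-9,-16): internal coord -9 + (-16)·β' = +0.888544; +0.888544 ∈ [0.2, 1.4) → IN Λ
#5 (-6,21): internal coord -6 + (21)·β' = -18.978714; -18.978714 ∉ [0.2, 1.4) → out
#6 (4,4): internal coord 4 + (4)·β' = +1.527864; +1.527864 ∉ [0.2, 1.4) → out
#7 (2,1): internal coord 2 + (1)·β' = +1.381966; +1.381966 ∈ [0.2, 1.4) → IN Λ

3, 4, 7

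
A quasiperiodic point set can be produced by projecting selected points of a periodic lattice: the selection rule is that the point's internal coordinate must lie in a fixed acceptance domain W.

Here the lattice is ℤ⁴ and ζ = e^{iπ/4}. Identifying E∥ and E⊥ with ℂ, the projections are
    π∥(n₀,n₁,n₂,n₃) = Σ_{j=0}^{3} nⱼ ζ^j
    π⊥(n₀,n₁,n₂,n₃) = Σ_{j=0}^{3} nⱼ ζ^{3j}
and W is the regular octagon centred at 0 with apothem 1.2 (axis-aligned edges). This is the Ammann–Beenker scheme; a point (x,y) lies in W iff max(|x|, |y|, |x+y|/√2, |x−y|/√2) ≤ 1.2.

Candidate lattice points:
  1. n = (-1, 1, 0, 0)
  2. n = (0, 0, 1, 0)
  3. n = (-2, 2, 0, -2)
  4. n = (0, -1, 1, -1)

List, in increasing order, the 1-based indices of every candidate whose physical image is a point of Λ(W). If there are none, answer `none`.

2

π⊥(n) = n₀ + n₁ζ³ + n₂ζ⁶ + n₃ζ⁹ where ζ = e^{iπ/4}.
#1 (-1, 1, 0, 0): internal (-1.70711, 0.70711); octagon support 1.70711 vs apothem 1.2 → ∉ W
#2 (0, 0, 1, 0): internal (0.00000, -1.00000); octagon support 1.00000 vs apothem 1.2 → ∈ W
#3 (-2, 2, 0, -2): internal (-4.82843, 0.00000); octagon support 4.82843 vs apothem 1.2 → ∉ W
#4 (0, -1, 1, -1): internal (0.00000, -2.41421); octagon support 2.41421 vs apothem 1.2 → ∉ W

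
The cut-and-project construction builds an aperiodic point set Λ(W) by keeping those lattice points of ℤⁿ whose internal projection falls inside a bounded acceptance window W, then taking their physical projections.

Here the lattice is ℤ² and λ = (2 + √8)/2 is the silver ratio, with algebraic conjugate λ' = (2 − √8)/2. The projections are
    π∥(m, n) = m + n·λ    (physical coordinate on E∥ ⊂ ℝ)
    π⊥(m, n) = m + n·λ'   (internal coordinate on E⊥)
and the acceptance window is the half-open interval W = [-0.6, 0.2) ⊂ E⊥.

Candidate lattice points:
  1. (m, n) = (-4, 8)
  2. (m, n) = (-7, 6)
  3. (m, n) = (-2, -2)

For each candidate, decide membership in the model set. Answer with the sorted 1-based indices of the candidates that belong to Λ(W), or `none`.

λ' = (2−√8)/2 ≈ -0.4142.
#1 (-4,8): internal coord -4 + (8)·λ' = -7.3137; -7.3137 ∉ [-0.6, 0.2) → out
#2 (-7,6): internal coord -7 + (6)·λ' = -9.4853; -9.4853 ∉ [-0.6, 0.2) → out
#3 (-2,-2): internal coord -2 + (-2)·λ' = -1.1716; -1.1716 ∉ [-0.6, 0.2) → out

none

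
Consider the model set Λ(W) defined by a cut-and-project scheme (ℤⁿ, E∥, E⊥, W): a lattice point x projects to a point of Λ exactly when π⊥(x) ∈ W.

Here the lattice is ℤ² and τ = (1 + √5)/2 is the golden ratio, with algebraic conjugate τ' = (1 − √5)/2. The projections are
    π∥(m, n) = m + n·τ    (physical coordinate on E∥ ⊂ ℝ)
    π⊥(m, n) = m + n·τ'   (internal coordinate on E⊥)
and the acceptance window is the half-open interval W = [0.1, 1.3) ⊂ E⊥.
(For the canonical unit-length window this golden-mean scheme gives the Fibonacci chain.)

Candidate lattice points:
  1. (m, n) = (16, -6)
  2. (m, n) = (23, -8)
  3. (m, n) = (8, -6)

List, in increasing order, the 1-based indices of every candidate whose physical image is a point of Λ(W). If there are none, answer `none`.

none

Compute τ' = (1−√5)/2 = -0.61803, so π⊥(m,n) = m -0.61803·n.
#1 (16,-6): internal coord 16 + (-6)·τ' = +19.70820; +19.70820 ∉ [0.1, 1.3) → out
#2 (23,-8): internal coord 23 + (-8)·τ' = +27.94427; +27.94427 ∉ [0.1, 1.3) → out
#3 (8,-6): internal coord 8 + (-6)·τ' = +11.70820; +11.70820 ∉ [0.1, 1.3) → out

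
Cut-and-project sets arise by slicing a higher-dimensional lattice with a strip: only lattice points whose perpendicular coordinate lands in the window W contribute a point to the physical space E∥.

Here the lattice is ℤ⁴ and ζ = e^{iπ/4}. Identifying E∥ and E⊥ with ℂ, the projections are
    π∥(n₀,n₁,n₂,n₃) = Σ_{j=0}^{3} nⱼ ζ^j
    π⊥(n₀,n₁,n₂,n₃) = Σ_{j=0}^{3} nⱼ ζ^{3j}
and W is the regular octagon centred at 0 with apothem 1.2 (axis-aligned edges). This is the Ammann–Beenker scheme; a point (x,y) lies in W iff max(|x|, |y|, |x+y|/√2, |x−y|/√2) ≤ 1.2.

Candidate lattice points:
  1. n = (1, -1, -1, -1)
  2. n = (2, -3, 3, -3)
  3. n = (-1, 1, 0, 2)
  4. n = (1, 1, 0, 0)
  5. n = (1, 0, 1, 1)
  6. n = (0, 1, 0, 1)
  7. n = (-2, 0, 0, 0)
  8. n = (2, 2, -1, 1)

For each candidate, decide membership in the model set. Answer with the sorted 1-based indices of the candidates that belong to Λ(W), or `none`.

1, 4

Internal map: ζ^{3j} for j=0..3 gives (1,0), (−√2/2,√2/2), (0,−1), (√2/2,√2/2).
candidate 1: n = (1, -1, -1, -1) → π⊥ ≈ (+1.000000, -0.414214); max(|x|,|y|,|x±y|/√2) = 1.000000 ≤ 1.2 ⇒ ∈ W
candidate 2: n = (2, -3, 3, -3) → π⊥ ≈ (+2.000000, -7.242641); max(|x|,|y|,|x±y|/√2) = 7.242641 > 1.2 ⇒ ∉ W
candidate 3: n = (-1, 1, 0, 2) → π⊥ ≈ (-0.292893, +2.121320); max(|x|,|y|,|x±y|/√2) = 2.121320 > 1.2 ⇒ ∉ W
candidate 4: n = (1, 1, 0, 0) → π⊥ ≈ (+0.292893, +0.707107); max(|x|,|y|,|x±y|/√2) = 0.707107 ≤ 1.2 ⇒ ∈ W
candidate 5: n = (1, 0, 1, 1) → π⊥ ≈ (+1.707107, -0.292893); max(|x|,|y|,|x±y|/√2) = 1.707107 > 1.2 ⇒ ∉ W
candidate 6: n = (0, 1, 0, 1) → π⊥ ≈ (+0.000000, +1.414214); max(|x|,|y|,|x±y|/√2) = 1.414214 > 1.2 ⇒ ∉ W
candidate 7: n = (-2, 0, 0, 0) → π⊥ ≈ (-2.000000, +0.000000); max(|x|,|y|,|x±y|/√2) = 2.000000 > 1.2 ⇒ ∉ W
candidate 8: n = (2, 2, -1, 1) → π⊥ ≈ (+1.292893, +3.121320); max(|x|,|y|,|x±y|/√2) = 3.121320 > 1.2 ⇒ ∉ W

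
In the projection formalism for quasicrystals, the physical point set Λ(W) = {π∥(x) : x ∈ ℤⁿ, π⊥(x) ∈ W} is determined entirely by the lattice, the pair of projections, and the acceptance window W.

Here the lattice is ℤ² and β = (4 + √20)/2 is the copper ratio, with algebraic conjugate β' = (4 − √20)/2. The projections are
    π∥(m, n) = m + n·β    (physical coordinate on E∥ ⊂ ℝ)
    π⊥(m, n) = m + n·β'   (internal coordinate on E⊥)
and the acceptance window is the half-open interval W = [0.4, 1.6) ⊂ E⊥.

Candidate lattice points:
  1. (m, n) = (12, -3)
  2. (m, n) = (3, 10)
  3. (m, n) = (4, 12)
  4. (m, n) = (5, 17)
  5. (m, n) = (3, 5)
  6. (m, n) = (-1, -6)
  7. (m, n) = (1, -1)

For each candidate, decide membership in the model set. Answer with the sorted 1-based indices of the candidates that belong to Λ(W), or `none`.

2, 3, 4, 6, 7

β' = (4−√20)/2 ≈ -0.2361.
#1 (12,-3): internal coord 12 + (-3)·β' = +12.7082; +12.7082 ∉ [0.4, 1.6) → out
#2 (3,10): internal coord 3 + (10)·β' = +0.6393; +0.6393 ∈ [0.4, 1.6) → IN Λ
#3 (4,12): internal coord 4 + (12)·β' = +1.1672; +1.1672 ∈ [0.4, 1.6) → IN Λ
#4 (5,17): internal coord 5 + (17)·β' = +0.9868; +0.9868 ∈ [0.4, 1.6) → IN Λ
#5 (3,5): internal coord 3 + (5)·β' = +1.8197; +1.8197 ∉ [0.4, 1.6) → out
#6 (-1,-6): internal coord -1 + (-6)·β' = +0.4164; +0.4164 ∈ [0.4, 1.6) → IN Λ
#7 (1,-1): internal coord 1 + (-1)·β' = +1.2361; +1.2361 ∈ [0.4, 1.6) → IN Λ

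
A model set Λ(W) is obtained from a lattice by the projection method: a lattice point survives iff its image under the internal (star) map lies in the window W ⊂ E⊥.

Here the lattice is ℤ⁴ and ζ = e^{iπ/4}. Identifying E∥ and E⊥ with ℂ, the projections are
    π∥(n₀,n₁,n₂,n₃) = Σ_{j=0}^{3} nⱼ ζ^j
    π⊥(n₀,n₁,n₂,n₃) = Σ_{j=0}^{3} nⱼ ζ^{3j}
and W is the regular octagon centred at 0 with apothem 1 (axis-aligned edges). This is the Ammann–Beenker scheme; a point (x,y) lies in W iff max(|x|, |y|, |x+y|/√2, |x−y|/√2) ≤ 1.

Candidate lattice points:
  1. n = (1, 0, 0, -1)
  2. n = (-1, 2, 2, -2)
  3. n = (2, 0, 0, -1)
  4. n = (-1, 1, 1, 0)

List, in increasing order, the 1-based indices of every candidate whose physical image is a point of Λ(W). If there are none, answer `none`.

Internal map: ζ^{3j} for j=0..3 gives (1,0), (−√2/2,√2/2), (0,−1), (√2/2,√2/2).
candidate 1: n = (1, 0, 0, -1) → π⊥ ≈ (+0.2929, -0.7071); max(|x|,|y|,|x±y|/√2) = 0.7071 ≤ 1 ⇒ ∈ W
candidate 2: n = (-1, 2, 2, -2) → π⊥ ≈ (-3.8284, -2.0000); max(|x|,|y|,|x±y|/√2) = 4.1213 > 1 ⇒ ∉ W
candidate 3: n = (2, 0, 0, -1) → π⊥ ≈ (+1.2929, -0.7071); max(|x|,|y|,|x±y|/√2) = 1.4142 > 1 ⇒ ∉ W
candidate 4: n = (-1, 1, 1, 0) → π⊥ ≈ (-1.7071, -0.2929); max(|x|,|y|,|x±y|/√2) = 1.7071 > 1 ⇒ ∉ W

1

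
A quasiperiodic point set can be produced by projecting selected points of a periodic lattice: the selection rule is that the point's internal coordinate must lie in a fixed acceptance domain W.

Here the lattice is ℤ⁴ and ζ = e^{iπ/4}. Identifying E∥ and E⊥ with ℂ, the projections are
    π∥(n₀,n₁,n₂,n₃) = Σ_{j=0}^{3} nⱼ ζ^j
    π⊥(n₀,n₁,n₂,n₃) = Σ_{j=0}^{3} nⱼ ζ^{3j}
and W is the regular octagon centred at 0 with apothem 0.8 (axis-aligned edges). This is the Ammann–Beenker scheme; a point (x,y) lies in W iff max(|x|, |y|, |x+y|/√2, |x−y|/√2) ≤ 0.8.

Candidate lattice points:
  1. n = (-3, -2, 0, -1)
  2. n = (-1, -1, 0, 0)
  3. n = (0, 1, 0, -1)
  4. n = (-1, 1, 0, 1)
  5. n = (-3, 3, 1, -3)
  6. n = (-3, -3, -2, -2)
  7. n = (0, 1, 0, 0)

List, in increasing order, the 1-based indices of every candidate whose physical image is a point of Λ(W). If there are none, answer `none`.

2

Internal map: ζ^{3j} for j=0..3 gives (1,0), (−√2/2,√2/2), (0,−1), (√2/2,√2/2).
#1 (-3, -2, 0, -1): internal (-2.2929, -2.1213); octagon support 3.1213 vs apothem 0.8 → ∉ W
#2 (-1, -1, 0, 0): internal (-0.2929, -0.7071); octagon support 0.7071 vs apothem 0.8 → ∈ W
#3 (0, 1, 0, -1): internal (-1.4142, 0.0000); octagon support 1.4142 vs apothem 0.8 → ∉ W
#4 (-1, 1, 0, 1): internal (-1.0000, 1.4142); octagon support 1.7071 vs apothem 0.8 → ∉ W
#5 (-3, 3, 1, -3): internal (-7.2426, -1.0000); octagon support 7.2426 vs apothem 0.8 → ∉ W
#6 (-3, -3, -2, -2): internal (-2.2929, -1.5355); octagon support 2.7071 vs apothem 0.8 → ∉ W
#7 (0, 1, 0, 0): internal (-0.7071, 0.7071); octagon support 1.0000 vs apothem 0.8 → ∉ W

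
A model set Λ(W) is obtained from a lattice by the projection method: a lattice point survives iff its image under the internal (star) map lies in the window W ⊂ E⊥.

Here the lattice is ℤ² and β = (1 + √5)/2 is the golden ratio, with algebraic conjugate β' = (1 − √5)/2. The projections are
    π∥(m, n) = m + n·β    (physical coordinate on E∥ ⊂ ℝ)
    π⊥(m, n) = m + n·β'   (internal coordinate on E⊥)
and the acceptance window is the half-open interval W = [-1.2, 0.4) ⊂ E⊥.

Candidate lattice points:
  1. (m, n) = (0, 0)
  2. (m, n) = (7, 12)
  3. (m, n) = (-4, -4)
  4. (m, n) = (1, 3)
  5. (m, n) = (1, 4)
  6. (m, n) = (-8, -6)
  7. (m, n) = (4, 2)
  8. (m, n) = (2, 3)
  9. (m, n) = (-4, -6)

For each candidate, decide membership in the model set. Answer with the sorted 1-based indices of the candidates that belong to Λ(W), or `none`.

Compute β' = (1−√5)/2 = -0.618034, so π⊥(m,n) = m -0.618034·n.
[1] lift (0,0): star map gives 0.000000; window check -1.2 ≤ 0.000000 < 0.4 is true → IN Λ
[2] lift (7,12): star map gives -0.416408; window check -1.2 ≤ -0.416408 < 0.4 is true → IN Λ
[3] lift (-4,-4): star map gives -1.527864; window check -1.2 ≤ -1.527864 < 0.4 is false → out
[4] lift (1,3): star map gives -0.854102; window check -1.2 ≤ -0.854102 < 0.4 is true → IN Λ
[5] lift (1,4): star map gives -1.472136; window check -1.2 ≤ -1.472136 < 0.4 is false → out
[6] lift (-8,-6): star map gives -4.291796; window check -1.2 ≤ -4.291796 < 0.4 is false → out
[7] lift (4,2): star map gives 2.763932; window check -1.2 ≤ 2.763932 < 0.4 is false → out
[8] lift (2,3): star map gives 0.145898; window check -1.2 ≤ 0.145898 < 0.4 is true → IN Λ
[9] lift (-4,-6): star map gives -0.291796; window check -1.2 ≤ -0.291796 < 0.4 is true → IN Λ

1, 2, 4, 8, 9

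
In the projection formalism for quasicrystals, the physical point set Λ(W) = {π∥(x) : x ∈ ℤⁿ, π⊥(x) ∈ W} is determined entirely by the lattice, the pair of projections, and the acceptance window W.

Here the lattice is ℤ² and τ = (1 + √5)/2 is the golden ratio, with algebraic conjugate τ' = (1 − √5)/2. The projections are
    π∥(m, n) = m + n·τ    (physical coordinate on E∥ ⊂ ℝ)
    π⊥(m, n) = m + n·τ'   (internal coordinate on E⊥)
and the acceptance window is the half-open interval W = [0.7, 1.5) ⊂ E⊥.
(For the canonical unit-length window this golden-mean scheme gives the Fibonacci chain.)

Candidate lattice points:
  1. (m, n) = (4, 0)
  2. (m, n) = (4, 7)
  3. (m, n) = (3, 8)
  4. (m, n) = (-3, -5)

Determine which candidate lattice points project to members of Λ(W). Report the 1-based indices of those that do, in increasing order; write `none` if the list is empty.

Numerically τ ≈ 1.618034 and τ' = −1/τ ≈ -0.618034.
[1] lift (4,0): star map gives 4.000000; window check 0.7 ≤ 4.000000 < 1.5 is false → out
[2] lift (4,7): star map gives -0.326238; window check 0.7 ≤ -0.326238 < 1.5 is false → out
[3] lift (3,8): star map gives -1.944272; window check 0.7 ≤ -1.944272 < 1.5 is false → out
[4] lift (-3,-5): star map gives 0.090170; window check 0.7 ≤ 0.090170 < 1.5 is false → out

none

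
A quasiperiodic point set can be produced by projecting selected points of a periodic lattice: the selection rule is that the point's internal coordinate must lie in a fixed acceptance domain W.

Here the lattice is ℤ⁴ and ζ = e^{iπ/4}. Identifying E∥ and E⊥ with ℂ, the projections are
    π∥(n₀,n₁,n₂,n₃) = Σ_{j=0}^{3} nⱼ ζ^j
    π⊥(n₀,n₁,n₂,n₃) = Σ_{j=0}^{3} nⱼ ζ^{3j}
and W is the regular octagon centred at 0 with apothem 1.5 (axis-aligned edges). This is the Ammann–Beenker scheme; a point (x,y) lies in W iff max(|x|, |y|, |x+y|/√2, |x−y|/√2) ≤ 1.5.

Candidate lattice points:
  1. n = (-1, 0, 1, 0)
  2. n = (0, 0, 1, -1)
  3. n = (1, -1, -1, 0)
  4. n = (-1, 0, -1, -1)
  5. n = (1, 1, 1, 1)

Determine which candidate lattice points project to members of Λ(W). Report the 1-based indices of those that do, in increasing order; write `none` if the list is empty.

1, 5

π⊥(n) = n₀ + n₁ζ³ + n₂ζ⁶ + n₃ζ⁹ where ζ = e^{iπ/4}.
#1 (-1, 0, 1, 0): internal (-1.0000, -1.0000); octagon support 1.4142 vs apothem 1.5 → ∈ W
#2 (0, 0, 1, -1): internal (-0.7071, -1.7071); octagon support 1.7071 vs apothem 1.5 → ∉ W
#3 (1, -1, -1, 0): internal (1.7071, 0.2929); octagon support 1.7071 vs apothem 1.5 → ∉ W
#4 (-1, 0, -1, -1): internal (-1.7071, 0.2929); octagon support 1.7071 vs apothem 1.5 → ∉ W
#5 (1, 1, 1, 1): internal (1.0000, 0.4142); octagon support 1.0000 vs apothem 1.5 → ∈ W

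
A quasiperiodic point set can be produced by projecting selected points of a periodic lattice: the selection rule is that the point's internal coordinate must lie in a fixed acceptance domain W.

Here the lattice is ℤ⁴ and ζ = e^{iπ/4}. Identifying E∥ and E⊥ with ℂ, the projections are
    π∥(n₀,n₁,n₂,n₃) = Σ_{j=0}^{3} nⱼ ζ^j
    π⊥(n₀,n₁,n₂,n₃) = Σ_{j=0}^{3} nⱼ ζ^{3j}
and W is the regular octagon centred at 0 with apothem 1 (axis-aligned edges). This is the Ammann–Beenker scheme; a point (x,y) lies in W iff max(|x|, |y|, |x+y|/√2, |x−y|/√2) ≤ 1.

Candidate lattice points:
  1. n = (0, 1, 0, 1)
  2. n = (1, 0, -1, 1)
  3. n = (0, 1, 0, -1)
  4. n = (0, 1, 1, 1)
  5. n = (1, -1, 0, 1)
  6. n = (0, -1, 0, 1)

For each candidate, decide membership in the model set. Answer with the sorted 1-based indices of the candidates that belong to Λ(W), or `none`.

4

Internal map: ζ^{3j} for j=0..3 gives (1,0), (−√2/2,√2/2), (0,−1), (√2/2,√2/2).
candidate 1: n = (0, 1, 0, 1) → π⊥ ≈ (+0.00000, +1.41421); max(|x|,|y|,|x±y|/√2) = 1.41421 > 1 ⇒ ∉ W
candidate 2: n = (1, 0, -1, 1) → π⊥ ≈ (+1.70711, +1.70711); max(|x|,|y|,|x±y|/√2) = 2.41421 > 1 ⇒ ∉ W
candidate 3: n = (0, 1, 0, -1) → π⊥ ≈ (-1.41421, +0.00000); max(|x|,|y|,|x±y|/√2) = 1.41421 > 1 ⇒ ∉ W
candidate 4: n = (0, 1, 1, 1) → π⊥ ≈ (+0.00000, +0.41421); max(|x|,|y|,|x±y|/√2) = 0.41421 ≤ 1 ⇒ ∈ W
candidate 5: n = (1, -1, 0, 1) → π⊥ ≈ (+2.41421, +0.00000); max(|x|,|y|,|x±y|/√2) = 2.41421 > 1 ⇒ ∉ W
candidate 6: n = (0, -1, 0, 1) → π⊥ ≈ (+1.41421, +0.00000); max(|x|,|y|,|x±y|/√2) = 1.41421 > 1 ⇒ ∉ W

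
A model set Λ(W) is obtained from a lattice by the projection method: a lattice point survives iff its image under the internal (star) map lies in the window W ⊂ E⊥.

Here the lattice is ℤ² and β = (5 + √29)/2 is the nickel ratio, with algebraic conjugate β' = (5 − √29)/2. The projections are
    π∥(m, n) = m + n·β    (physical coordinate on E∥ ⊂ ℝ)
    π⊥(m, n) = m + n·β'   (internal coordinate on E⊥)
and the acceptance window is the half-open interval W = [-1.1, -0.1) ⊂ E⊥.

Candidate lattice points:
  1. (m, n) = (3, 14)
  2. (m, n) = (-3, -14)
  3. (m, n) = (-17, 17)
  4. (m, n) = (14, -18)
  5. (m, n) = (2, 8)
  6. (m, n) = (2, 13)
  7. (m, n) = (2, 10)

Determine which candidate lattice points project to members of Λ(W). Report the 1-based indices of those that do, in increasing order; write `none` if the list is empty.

Numerically β ≈ 5.19258 and β' = −1/β ≈ -0.19258.
candidate 1: (m,n)=(3,14) → π∥ = 3+14·β ≈ 75.69615, π⊥ = 3+14·β' ≈ 0.30385 ∉ [-1.1, -0.1) ⇒ out
candidate 2: (m,n)=(-3,-14) → π∥ = -3-14·β ≈ -75.69615, π⊥ = -3-14·β' ≈ -0.30385 ∈ [-1.1, -0.1) ⇒ IN Λ
candidate 3: (m,n)=(-17,17) → π∥ = -17+17·β ≈ 71.27390, π⊥ = -17+17·β' ≈ -20.27390 ∉ [-1.1, -0.1) ⇒ out
candidate 4: (m,n)=(14,-18) → π∥ = 14-18·β ≈ -79.46648, π⊥ = 14-18·β' ≈ 17.46648 ∉ [-1.1, -0.1) ⇒ out
candidate 5: (m,n)=(2,8) → π∥ = 2+8·β ≈ 43.54066, π⊥ = 2+8·β' ≈ 0.45934 ∉ [-1.1, -0.1) ⇒ out
candidate 6: (m,n)=(2,13) → π∥ = 2+13·β ≈ 69.50357, π⊥ = 2+13·β' ≈ -0.50357 ∈ [-1.1, -0.1) ⇒ IN Λ
candidate 7: (m,n)=(2,10) → π∥ = 2+10·β ≈ 53.92582, π⊥ = 2+10·β' ≈ 0.07418 ∉ [-1.1, -0.1) ⇒ out

2, 6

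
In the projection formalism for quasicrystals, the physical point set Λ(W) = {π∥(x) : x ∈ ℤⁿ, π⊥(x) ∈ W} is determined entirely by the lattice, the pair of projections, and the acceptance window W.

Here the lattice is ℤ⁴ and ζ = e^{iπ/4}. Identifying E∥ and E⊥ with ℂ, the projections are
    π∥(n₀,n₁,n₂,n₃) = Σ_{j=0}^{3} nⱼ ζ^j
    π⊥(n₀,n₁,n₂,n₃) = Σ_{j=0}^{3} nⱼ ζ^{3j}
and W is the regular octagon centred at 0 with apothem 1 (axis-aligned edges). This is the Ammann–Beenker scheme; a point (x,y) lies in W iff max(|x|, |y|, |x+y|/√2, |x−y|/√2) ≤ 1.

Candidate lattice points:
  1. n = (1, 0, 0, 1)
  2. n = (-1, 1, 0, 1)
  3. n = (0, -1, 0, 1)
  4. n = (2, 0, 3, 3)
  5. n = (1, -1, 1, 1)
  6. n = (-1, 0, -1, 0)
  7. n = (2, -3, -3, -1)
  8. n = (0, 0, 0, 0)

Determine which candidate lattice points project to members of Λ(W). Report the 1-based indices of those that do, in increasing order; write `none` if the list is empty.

With ζ = e^{iπ/4} the internal vectors are ζ^0,ζ^3,ζ^6,ζ^9.
#1 (1, 0, 0, 1): internal (1.70711, 0.70711); octagon support 1.70711 vs apothem 1 → ∉ W
#2 (-1, 1, 0, 1): internal (-1.00000, 1.41421); octagon support 1.70711 vs apothem 1 → ∉ W
#3 (0, -1, 0, 1): internal (1.41421, 0.00000); octagon support 1.41421 vs apothem 1 → ∉ W
#4 (2, 0, 3, 3): internal (4.12132, -0.87868); octagon support 4.12132 vs apothem 1 → ∉ W
#5 (1, -1, 1, 1): internal (2.41421, -1.00000); octagon support 2.41421 vs apothem 1 → ∉ W
#6 (-1, 0, -1, 0): internal (-1.00000, 1.00000); octagon support 1.41421 vs apothem 1 → ∉ W
#7 (2, -3, -3, -1): internal (3.41421, 0.17157); octagon support 3.41421 vs apothem 1 → ∉ W
#8 (0, 0, 0, 0): internal (0.00000, 0.00000); octagon support 0.00000 vs apothem 1 → ∈ W

8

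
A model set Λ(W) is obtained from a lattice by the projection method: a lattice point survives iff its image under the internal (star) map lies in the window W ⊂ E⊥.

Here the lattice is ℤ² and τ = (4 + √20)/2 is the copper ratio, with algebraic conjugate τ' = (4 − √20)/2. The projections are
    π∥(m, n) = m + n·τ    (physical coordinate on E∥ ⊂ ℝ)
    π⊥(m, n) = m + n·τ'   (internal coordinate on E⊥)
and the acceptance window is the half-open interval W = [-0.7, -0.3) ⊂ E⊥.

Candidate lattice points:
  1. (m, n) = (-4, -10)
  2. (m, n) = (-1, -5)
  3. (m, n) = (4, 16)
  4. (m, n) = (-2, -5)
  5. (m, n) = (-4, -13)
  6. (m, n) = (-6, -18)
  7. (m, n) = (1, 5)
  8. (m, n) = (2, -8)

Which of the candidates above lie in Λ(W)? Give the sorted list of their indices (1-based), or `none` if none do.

τ' = (4−√20)/2 ≈ -0.2361.
[1] lift (-4,-10): star map gives -1.6393; window check -0.7 ≤ -1.6393 < -0.3 is false → out
[2] lift (-1,-5): star map gives 0.1803; window check -0.7 ≤ 0.1803 < -0.3 is false → out
[3] lift (4,16): star map gives 0.2229; window check -0.7 ≤ 0.2229 < -0.3 is false → out
[4] lift (-2,-5): star map gives -0.8197; window check -0.7 ≤ -0.8197 < -0.3 is false → out
[5] lift (-4,-13): star map gives -0.9311; window check -0.7 ≤ -0.9311 < -0.3 is false → out
[6] lift (-6,-18): star map gives -1.7508; window check -0.7 ≤ -1.7508 < -0.3 is false → out
[7] lift (1,5): star map gives -0.1803; window check -0.7 ≤ -0.1803 < -0.3 is false → out
[8] lift (2,-8): star map gives 3.8885; window check -0.7 ≤ 3.8885 < -0.3 is false → out

none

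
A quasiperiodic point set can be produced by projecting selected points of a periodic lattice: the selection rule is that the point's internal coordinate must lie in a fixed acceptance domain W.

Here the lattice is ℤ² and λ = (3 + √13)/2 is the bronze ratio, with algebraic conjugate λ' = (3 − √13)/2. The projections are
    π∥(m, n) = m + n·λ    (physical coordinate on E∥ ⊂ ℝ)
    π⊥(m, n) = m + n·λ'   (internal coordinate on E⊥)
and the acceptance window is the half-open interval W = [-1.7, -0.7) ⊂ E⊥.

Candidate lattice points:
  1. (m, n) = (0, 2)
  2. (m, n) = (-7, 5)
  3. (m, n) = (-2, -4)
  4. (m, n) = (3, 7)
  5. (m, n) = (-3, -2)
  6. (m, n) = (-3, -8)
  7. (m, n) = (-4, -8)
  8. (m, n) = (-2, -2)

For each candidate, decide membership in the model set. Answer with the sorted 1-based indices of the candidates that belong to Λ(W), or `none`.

3, 7, 8

Numerically λ ≈ 3.30278 and λ' = −1/λ ≈ -0.30278.
candidate 1: (m,n)=(0,2) → π∥ = 0+2·λ ≈ 6.60555, π⊥ = 0+2·λ' ≈ -0.60555 ∉ [-1.7, -0.7) ⇒ out
candidate 2: (m,n)=(-7,5) → π∥ = -7+5·λ ≈ 9.51388, π⊥ = -7+5·λ' ≈ -8.51388 ∉ [-1.7, -0.7) ⇒ out
candidate 3: (m,n)=(-2,-4) → π∥ = -2-4·λ ≈ -15.21110, π⊥ = -2-4·λ' ≈ -0.78890 ∈ [-1.7, -0.7) ⇒ IN Λ
candidate 4: (m,n)=(3,7) → π∥ = 3+7·λ ≈ 26.11943, π⊥ = 3+7·λ' ≈ 0.88057 ∉ [-1.7, -0.7) ⇒ out
candidate 5: (m,n)=(-3,-2) → π∥ = -3-2·λ ≈ -9.60555, π⊥ = -3-2·λ' ≈ -2.39445 ∉ [-1.7, -0.7) ⇒ out
candidate 6: (m,n)=(-3,-8) → π∥ = -3-8·λ ≈ -29.42221, π⊥ = -3-8·λ' ≈ -0.57779 ∉ [-1.7, -0.7) ⇒ out
candidate 7: (m,n)=(-4,-8) → π∥ = -4-8·λ ≈ -30.42221, π⊥ = -4-8·λ' ≈ -1.57779 ∈ [-1.7, -0.7) ⇒ IN Λ
candidate 8: (m,n)=(-2,-2) → π∥ = -2-2·λ ≈ -8.60555, π⊥ = -2-2·λ' ≈ -1.39445 ∈ [-1.7, -0.7) ⇒ IN Λ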